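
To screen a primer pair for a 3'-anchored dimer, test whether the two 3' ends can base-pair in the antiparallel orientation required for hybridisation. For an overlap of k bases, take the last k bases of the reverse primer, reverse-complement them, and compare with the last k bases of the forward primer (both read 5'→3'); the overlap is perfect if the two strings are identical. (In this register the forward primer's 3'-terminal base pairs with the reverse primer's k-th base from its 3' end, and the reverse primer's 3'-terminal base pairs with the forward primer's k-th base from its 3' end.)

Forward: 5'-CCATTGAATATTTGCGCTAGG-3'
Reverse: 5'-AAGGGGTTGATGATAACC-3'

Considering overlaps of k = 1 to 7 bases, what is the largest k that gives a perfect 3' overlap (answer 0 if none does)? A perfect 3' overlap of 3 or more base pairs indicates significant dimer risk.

Last 7 bases (5'→3') — forward …CGCTAGG, reverse …GATAACC.
Reverse complement of the reverse primer's last 7 bases: GGTTATC; its first k bases are the reverse complement of the reverse primer's last k bases, so a perfect k-base overlap needs the forward primer's last k bases to equal them.
Comparing (forward last k vs required): k=1: G vs G ✓; k=2: GG vs GG ✓; k=3: AGG vs GGT ✗; k=4: TAGG vs GGTT ✗; k=5: CTAGG vs GGTTA ✗; k=6: GCTAGG vs GGTTAT ✗; k=7: CGCTAGG vs GGTTATC ✗.
Perfect overlaps at k = 1, 2; the largest is 2.

Longest perfect overlap: 2 complementary base pairs; below the dimer-risk threshold (threshold 3).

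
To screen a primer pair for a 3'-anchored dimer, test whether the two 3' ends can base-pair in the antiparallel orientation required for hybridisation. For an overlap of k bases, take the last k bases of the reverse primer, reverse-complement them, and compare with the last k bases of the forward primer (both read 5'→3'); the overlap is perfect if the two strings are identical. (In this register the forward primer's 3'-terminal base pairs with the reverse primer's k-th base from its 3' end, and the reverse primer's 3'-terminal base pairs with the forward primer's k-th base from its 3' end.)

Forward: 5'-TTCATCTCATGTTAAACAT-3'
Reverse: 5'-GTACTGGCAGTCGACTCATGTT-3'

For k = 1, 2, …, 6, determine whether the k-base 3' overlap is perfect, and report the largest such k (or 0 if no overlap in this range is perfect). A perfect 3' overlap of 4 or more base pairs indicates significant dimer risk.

Last 6 bases (5'→3') — forward …AAACAT, reverse …CATGTT.
Reverse complement of the reverse primer's last 6 bases: AACATG; its first k bases are the reverse complement of the reverse primer's last k bases, so a perfect k-base overlap needs the forward primer's last k bases to equal them.
Comparing (forward last k vs required): k=1: T vs A ✗; k=2: AT vs AA ✗; k=3: CAT vs AAC ✗; k=4: ACAT vs AACA ✗; k=5: AACAT vs AACAT ✓; k=6: AAACAT vs AACATG ✗.
Only k = 5 is perfect, so the longest perfect 3' overlap is 5.

Longest perfect overlap: 5 complementary base pairs; significant dimer risk (threshold 4).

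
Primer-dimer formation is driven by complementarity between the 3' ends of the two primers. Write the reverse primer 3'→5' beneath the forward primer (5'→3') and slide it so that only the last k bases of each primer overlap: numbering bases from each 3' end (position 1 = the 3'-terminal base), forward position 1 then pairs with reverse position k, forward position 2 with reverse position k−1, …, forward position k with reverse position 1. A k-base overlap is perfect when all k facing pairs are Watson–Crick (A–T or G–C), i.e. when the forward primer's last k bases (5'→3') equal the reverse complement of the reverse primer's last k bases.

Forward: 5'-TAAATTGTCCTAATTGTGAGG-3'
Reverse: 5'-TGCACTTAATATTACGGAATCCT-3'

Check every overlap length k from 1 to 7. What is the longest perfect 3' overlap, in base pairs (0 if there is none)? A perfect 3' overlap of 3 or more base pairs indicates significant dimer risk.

Longest perfect overlap: 3 complementary base pairs; significant dimer risk (threshold 3).

Last 7 bases (5'→3') — forward …TGTGAGG, reverse …GAATCCT.
Reverse complement of the reverse primer's last 7 bases: AGGATTC; its first k bases are the reverse complement of the reverse primer's last k bases, so a perfect k-base overlap needs the forward primer's last k bases to equal them.
Comparing (forward last k vs required): k=1: G vs A ✗; k=2: GG vs AG ✗; k=3: AGG vs AGG ✓; k=4: GAGG vs AGGA ✗; k=5: TGAGG vs AGGAT ✗; k=6: GTGAGG vs AGGATT ✗; k=7: TGTGAGG vs AGGATTC ✗.
Only k = 3 is perfect, so the longest perfect 3' overlap is 3.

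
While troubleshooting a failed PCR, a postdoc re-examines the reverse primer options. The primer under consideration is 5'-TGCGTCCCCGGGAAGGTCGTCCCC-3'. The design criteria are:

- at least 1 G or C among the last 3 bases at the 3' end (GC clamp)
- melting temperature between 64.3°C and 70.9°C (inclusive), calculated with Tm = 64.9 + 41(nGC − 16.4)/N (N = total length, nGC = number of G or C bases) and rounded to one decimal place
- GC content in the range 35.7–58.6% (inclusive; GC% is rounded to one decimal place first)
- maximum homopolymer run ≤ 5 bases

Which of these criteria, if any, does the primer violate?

Fails: GC content.

Base counts: A=2, T=4, G=8, C=10 (length 24).
GC clamp: 3' end CCC has 3 G/C ✓
Tm: Tm = 64.9 + 41·(18 − 16.4)/24 = 67.6°C ✓
GC content: GC 18/24 = 75.0%, outside 35.7–58.6% ✗
homopolymer run: longest run = 4 ✓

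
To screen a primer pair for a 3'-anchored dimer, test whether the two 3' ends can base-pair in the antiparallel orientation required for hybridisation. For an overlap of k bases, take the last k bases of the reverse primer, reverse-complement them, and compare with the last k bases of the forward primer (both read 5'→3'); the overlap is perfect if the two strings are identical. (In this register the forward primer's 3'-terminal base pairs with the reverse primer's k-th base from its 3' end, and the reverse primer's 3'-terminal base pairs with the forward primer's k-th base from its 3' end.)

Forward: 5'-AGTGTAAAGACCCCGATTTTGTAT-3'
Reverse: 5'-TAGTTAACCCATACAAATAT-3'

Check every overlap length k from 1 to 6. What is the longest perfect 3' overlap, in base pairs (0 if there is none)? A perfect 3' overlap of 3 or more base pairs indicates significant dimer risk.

Last 6 bases (5'→3') — forward …TTGTAT, reverse …AAATAT.
Reverse complement of the reverse primer's last 6 bases: ATATTT; its first k bases are the reverse complement of the reverse primer's last k bases, so a perfect k-base overlap needs the forward primer's last k bases to equal them.
Comparing (forward last k vs required): k=1: T vs A ✗; k=2: AT vs AT ✓; k=3: TAT vs ATA ✗; k=4: GTAT vs ATAT ✗; k=5: TGTAT vs ATATT ✗; k=6: TTGTAT vs ATATTT ✗.
Only k = 2 is perfect, so the longest perfect 3' overlap is 2.

Longest perfect overlap: 2 complementary base pairs; below the dimer-risk threshold (threshold 3).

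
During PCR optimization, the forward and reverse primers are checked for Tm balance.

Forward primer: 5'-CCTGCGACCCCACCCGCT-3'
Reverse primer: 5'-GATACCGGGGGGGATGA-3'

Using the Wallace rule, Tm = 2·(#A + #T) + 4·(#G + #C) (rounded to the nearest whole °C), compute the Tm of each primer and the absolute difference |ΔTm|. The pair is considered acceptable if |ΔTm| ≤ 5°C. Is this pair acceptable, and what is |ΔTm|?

|ΔTm| = 8°C; the pair is not acceptable.

Forward: A=2 T=2 G=3 C=11 → Tm = 2·4 + 4·14 = 64°C.
Reverse: A=4 T=2 G=9 C=2 → Tm = 2·6 + 4·11 = 56°C.
|ΔTm| = |64 − 56| = 8°C, > 5°C.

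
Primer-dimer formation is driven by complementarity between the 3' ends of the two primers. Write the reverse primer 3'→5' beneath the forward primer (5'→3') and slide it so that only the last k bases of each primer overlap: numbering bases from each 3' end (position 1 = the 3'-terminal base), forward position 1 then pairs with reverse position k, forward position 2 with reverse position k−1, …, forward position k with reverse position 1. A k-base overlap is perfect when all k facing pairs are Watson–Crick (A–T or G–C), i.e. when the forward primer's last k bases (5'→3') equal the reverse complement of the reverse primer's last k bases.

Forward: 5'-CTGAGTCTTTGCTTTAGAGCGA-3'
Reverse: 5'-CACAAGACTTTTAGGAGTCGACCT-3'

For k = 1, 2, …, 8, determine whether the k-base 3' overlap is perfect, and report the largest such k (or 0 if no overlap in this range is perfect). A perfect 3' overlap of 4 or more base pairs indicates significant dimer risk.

Last 8 bases (5'→3') — forward …TAGAGCGA, reverse …GTCGACCT.
Reverse complement of the reverse primer's last 8 bases: AGGTCGAC; its first k bases are the reverse complement of the reverse primer's last k bases, so a perfect k-base overlap needs the forward primer's last k bases to equal them.
Comparing (forward last k vs required): k=1: A vs A ✓; k=2: GA vs AG ✗; k=3: CGA vs AGG ✗; k=4: GCGA vs AGGT ✗; k=5: AGCGA vs AGGTC ✗; k=6: GAGCGA vs AGGTCG ✗; k=7: AGAGCGA vs AGGTCGA ✗; k=8: TAGAGCGA vs AGGTCGAC ✗.
Only k = 1 is perfect, so the longest perfect 3' overlap is 1.

Longest perfect overlap: 1 complementary base pair; below the dimer-risk threshold (threshold 4).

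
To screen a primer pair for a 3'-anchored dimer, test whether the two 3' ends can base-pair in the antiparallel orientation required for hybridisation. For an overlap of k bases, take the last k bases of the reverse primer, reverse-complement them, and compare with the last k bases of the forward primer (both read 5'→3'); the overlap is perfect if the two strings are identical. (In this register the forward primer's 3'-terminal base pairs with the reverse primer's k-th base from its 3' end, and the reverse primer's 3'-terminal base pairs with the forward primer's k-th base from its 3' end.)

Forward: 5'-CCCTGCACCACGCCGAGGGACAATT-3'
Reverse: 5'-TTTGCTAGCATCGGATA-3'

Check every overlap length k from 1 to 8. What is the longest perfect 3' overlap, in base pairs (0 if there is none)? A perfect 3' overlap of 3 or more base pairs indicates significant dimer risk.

Longest perfect overlap: 1 complementary base pair; below the dimer-risk threshold (threshold 3).

Last 8 bases (5'→3') — forward …GGACAATT, reverse …ATCGGATA.
Reverse complement of the reverse primer's last 8 bases: TATCCGAT; its first k bases are the reverse complement of the reverse primer's last k bases, so a perfect k-base overlap needs the forward primer's last k bases to equal them.
Comparing (forward last k vs required): k=1: T vs T ✓; k=2: TT vs TA ✗; k=3: ATT vs TAT ✗; k=4: AATT vs TATC ✗; k=5: CAATT vs TATCC ✗; k=6: ACAATT vs TATCCG ✗; k=7: GACAATT vs TATCCGA ✗; k=8: GGACAATT vs TATCCGAT ✗.
Only k = 1 is perfect, so the longest perfect 3' overlap is 1.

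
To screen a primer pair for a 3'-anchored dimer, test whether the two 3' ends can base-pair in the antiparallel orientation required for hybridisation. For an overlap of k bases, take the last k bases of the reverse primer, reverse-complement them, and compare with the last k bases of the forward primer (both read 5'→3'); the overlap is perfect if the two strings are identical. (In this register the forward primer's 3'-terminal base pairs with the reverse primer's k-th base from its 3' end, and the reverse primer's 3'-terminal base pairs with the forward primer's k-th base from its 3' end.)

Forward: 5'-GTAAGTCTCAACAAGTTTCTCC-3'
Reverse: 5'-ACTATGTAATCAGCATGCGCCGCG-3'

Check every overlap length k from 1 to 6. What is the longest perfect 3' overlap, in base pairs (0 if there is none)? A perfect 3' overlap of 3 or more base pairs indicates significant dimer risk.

Last 6 bases (5'→3') — forward …TTCTCC, reverse …GCCGCG.
Reverse complement of the reverse primer's last 6 bases: CGCGGC; its first k bases are the reverse complement of the reverse primer's last k bases, so a perfect k-base overlap needs the forward primer's last k bases to equal them.
Comparing (forward last k vs required): k=1: C vs C ✓; k=2: CC vs CG ✗; k=3: TCC vs CGC ✗; k=4: CTCC vs CGCG ✗; k=5: TCTCC vs CGCGG ✗; k=6: TTCTCC vs CGCGGC ✗.
Only k = 1 is perfect, so the longest perfect 3' overlap is 1.

Longest perfect overlap: 1 complementary base pair; below the dimer-risk threshold (threshold 3).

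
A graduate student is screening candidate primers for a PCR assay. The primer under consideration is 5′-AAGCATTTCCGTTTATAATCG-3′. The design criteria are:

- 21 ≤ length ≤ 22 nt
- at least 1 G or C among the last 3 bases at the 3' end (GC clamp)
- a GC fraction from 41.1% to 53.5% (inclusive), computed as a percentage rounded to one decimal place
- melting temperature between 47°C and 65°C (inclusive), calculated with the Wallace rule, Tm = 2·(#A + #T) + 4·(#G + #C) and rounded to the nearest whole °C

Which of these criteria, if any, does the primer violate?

Base counts: A=6, T=8, G=3, C=4 (length 21).
length: length 21 ✓
GC clamp: 3' end TCG has 2 G/C ✓
GC content: GC 7/21 = 33.3%, outside 41.1–53.5% ✗
Tm: Tm = 2·14 + 4·7 = 56°C ✓

Fails: GC content.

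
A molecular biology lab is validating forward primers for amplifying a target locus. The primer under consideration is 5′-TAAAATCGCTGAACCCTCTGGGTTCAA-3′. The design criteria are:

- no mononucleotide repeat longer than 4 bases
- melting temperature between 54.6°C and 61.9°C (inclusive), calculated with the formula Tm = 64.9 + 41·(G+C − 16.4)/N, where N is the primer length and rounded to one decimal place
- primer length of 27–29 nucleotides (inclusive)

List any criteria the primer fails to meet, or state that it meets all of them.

Base counts: A=8, T=7, G=5, C=7 (length 27).
homopolymer run: longest run = 4 ✓
Tm: Tm = 64.9 + 41·(12 − 16.4)/27 = 58.2°C ✓
length: length 27 ✓

Meets all criteria.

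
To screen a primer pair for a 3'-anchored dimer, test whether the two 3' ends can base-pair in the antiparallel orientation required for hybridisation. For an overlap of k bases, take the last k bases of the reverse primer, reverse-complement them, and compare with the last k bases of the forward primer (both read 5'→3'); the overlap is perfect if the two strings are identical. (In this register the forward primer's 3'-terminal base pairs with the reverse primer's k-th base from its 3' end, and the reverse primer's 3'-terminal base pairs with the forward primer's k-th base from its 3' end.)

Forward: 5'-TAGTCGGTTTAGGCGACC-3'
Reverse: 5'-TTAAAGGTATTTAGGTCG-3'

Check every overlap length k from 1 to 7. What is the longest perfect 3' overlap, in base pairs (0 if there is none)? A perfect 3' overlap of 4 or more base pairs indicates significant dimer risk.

Longest perfect overlap: 5 complementary base pairs; significant dimer risk (threshold 4).

Last 7 bases (5'→3') — forward …GGCGACC, reverse …TAGGTCG.
Reverse complement of the reverse primer's last 7 bases: CGACCTA; its first k bases are the reverse complement of the reverse primer's last k bases, so a perfect k-base overlap needs the forward primer's last k bases to equal them.
Comparing (forward last k vs required): k=1: C vs C ✓; k=2: CC vs CG ✗; k=3: ACC vs CGA ✗; k=4: GACC vs CGAC ✗; k=5: CGACC vs CGACC ✓; k=6: GCGACC vs CGACCT ✗; k=7: GGCGACC vs CGACCTA ✗.
Perfect overlaps at k = 1, 5; the largest is 5.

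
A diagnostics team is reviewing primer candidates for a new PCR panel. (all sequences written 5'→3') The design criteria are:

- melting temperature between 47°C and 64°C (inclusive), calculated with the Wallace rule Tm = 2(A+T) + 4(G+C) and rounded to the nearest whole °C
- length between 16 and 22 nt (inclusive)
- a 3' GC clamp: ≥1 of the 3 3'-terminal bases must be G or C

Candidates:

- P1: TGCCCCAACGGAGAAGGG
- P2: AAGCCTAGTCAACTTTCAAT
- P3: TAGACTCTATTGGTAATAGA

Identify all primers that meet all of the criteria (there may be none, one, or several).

P1 and P3.

P1 (18 nt, A=5 T=1 G=7 C=5): Tm = 2·6 + 4·12 = 60°C ✓; length 18 ✓; 3' end GGG has 3 G/C ✓ — passes.
P2 (20 nt, A=7 T=6 G=2 C=5): Tm = 2·13 + 4·7 = 54°C ✓; length 20 ✓; 3' end AAT has 0 G/C, need ≥1 ✗ — fails.
P3 (20 nt, A=7 T=7 G=4 C=2): Tm = 2·14 + 4·6 = 52°C ✓; length 20 ✓; 3' end AGA has 1 G/C ✓ — passes.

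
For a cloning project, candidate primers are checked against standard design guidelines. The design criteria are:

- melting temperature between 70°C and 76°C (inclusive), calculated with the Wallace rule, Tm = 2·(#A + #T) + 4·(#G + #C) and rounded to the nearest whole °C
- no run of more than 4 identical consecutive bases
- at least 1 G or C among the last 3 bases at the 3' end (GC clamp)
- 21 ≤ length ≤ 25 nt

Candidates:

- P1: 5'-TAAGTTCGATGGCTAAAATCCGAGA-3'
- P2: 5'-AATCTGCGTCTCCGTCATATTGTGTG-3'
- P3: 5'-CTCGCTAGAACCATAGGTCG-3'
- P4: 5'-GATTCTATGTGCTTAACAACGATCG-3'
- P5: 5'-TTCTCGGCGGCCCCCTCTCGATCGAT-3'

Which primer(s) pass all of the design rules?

P1 (25 nt, A=9 T=6 G=6 C=4): Tm = 2·15 + 4·10 = 70°C ✓; longest run = 4 ✓; 3' end AGA has 1 G/C ✓; length 25 ✓ — passes.
P2 (26 nt, A=4 T=10 G=6 C=6): Tm = 2·14 + 4·12 = 76°C ✓; longest run = 2 ✓; 3' end GTG has 2 G/C ✓; length 26, outside 21–25 ✗ — fails.
P3 (20 nt, A=5 T=4 G=5 C=6): Tm = 2·9 + 4·11 = 62°C, outside 70–76°C ✗; longest run = 2 ✓; 3' end TCG has 2 G/C ✓; length 20, outside 21–25 ✗ — fails.
P4 (25 nt, A=7 T=8 G=5 C=5): Tm = 2·15 + 4·10 = 70°C ✓; longest run = 2 ✓; 3' end TCG has 2 G/C ✓; length 25 ✓ — passes.
P5 (26 nt, A=2 T=7 G=6 C=11): Tm = 2·9 + 4·17 = 86°C, outside 70–76°C ✗; longest run = 5, exceeds 4 ✗; 3' end GAT has 1 G/C ✓; length 26, outside 21–25 ✗ — fails.

P1 and P4.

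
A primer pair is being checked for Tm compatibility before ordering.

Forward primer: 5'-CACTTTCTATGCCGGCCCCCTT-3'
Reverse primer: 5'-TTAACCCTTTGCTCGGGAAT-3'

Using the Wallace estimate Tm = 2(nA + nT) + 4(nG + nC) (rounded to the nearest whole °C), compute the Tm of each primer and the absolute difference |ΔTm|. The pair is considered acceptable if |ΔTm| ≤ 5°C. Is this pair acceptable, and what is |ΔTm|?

Forward: A=2 T=7 G=3 C=10 → Tm = 2·9 + 4·13 = 70°C.
Reverse: A=4 T=7 G=4 C=5 → Tm = 2·11 + 4·9 = 58°C.
|ΔTm| = |70 − 58| = 12°C, > 5°C.

|ΔTm| = 12°C; the pair is not acceptable.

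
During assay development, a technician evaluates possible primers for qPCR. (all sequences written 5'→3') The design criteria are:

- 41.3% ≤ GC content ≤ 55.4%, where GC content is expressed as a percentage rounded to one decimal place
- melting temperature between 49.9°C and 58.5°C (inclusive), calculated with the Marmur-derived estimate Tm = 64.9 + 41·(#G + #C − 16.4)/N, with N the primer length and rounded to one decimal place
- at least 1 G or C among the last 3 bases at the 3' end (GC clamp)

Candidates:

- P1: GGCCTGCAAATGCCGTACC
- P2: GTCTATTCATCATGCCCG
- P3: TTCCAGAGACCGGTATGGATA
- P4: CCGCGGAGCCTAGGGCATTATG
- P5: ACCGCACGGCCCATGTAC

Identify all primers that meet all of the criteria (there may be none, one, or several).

P1 (19 nt, A=4 T=3 G=5 C=7): GC 12/19 = 63.2%, outside 41.3–55.4% ✗; Tm = 64.9 + 41·(12 − 16.4)/19 = 55.4°C ✓; 3' end ACC has 2 G/C ✓ — fails.
P2 (18 nt, A=3 T=6 G=3 C=6): GC 9/18 = 50.0% ✓; Tm = 64.9 + 41·(9 − 16.4)/18 = 48.0°C, outside 49.9–58.5°C ✗; 3' end CCG has 3 G/C ✓ — fails.
P3 (21 nt, A=6 T=5 G=6 C=4): GC 10/21 = 47.6% ✓; Tm = 64.9 + 41·(10 − 16.4)/21 = 52.4°C ✓; 3' end ATA has 0 G/C, need ≥1 ✗ — fails.
P4 (22 nt, A=4 T=4 G=8 C=6): GC 14/22 = 63.6%, outside 41.3–55.4% ✗; Tm = 64.9 + 41·(14 − 16.4)/22 = 60.4°C, outside 49.9–58.5°C ✗; 3' end ATG has 1 G/C ✓ — fails.
P5 (18 nt, A=4 T=2 G=4 C=8): GC 12/18 = 66.7%, outside 41.3–55.4% ✗; Tm = 64.9 + 41·(12 − 16.4)/18 = 54.9°C ✓; 3' end TAC has 1 G/C ✓ — fails.

None of the candidates satisfy all criteria.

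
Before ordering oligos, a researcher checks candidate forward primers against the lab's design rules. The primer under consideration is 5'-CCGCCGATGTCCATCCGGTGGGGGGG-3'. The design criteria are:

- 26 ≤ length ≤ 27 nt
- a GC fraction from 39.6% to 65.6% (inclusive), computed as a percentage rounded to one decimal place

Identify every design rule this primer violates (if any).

Base counts: A=2, T=4, G=12, C=8 (length 26).
length: length 26 ✓
GC content: GC 20/26 = 76.9%, outside 39.6–65.6% ✗

Fails: GC content.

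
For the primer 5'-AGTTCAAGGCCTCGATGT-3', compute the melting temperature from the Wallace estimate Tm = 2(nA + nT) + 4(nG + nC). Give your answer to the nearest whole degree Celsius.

Base counts: A=4, T=5, G=5, C=4 (length 18).
Tm = 2·(4+5) + 4·(5+4) = 2·9 + 4·9 = 18 + 36 = 54°C.

54°C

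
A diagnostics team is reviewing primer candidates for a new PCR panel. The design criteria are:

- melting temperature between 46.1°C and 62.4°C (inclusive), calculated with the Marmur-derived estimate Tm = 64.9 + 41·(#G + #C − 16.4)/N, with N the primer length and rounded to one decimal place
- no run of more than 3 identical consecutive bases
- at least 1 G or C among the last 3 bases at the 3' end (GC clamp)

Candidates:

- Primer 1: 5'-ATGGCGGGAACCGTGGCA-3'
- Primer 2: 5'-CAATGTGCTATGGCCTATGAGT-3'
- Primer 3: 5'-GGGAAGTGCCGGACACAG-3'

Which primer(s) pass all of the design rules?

Primer 1 (18 nt, A=4 T=2 G=8 C=4): Tm = 64.9 + 41·(12 − 16.4)/18 = 54.9°C ✓; longest run = 3 ✓; 3' end GCA has 2 G/C ✓ — passes.
Primer 2 (22 nt, A=5 T=7 G=6 C=4): Tm = 64.9 + 41·(10 − 16.4)/22 = 53.0°C ✓; longest run = 2 ✓; 3' end AGT has 1 G/C ✓ — passes.
Primer 3 (18 nt, A=5 T=1 G=8 C=4): Tm = 64.9 + 41·(12 − 16.4)/18 = 54.9°C ✓; longest run = 3 ✓; 3' end CAG has 2 G/C ✓ — passes.

Primer 1, Primer 2 and Primer 3.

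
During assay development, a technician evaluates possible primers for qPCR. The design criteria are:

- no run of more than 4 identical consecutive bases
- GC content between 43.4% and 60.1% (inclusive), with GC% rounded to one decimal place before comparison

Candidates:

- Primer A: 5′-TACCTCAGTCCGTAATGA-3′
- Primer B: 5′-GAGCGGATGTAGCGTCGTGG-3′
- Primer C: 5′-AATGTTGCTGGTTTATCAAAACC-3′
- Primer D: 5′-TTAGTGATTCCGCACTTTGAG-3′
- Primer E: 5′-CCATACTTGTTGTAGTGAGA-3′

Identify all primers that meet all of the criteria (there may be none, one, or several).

Primer A only.

Primer A (18 nt, A=5 T=5 G=3 C=5): longest run = 2 ✓; GC 8/18 = 44.4% ✓ — passes.
Primer B (20 nt, A=3 T=4 G=10 C=3): longest run = 2 ✓; GC 13/20 = 65.0%, outside 43.4–60.1% ✗ — fails.
Primer C (23 nt, A=7 T=8 G=4 C=4): longest run = 4 ✓; GC 8/23 = 34.8%, outside 43.4–60.1% ✗ — fails.
Primer D (21 nt, A=4 T=8 G=5 C=4): longest run = 3 ✓; GC 9/21 = 42.9%, outside 43.4–60.1% ✗ — fails.
Primer E (20 nt, A=5 T=7 G=5 C=3): longest run = 2 ✓; GC 8/20 = 40.0%, outside 43.4–60.1% ✗ — fails.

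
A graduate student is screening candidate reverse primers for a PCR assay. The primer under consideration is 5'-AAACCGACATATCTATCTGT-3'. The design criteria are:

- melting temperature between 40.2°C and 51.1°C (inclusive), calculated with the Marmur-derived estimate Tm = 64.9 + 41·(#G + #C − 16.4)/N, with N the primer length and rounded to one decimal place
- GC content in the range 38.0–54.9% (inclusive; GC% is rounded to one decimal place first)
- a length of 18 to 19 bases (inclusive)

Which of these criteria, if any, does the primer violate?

Fails: GC content, length.

Base counts: A=7, T=6, G=2, C=5 (length 20).
Tm: Tm = 64.9 + 41·(7 − 16.4)/20 = 45.6°C ✓
GC content: GC 7/20 = 35.0%, outside 38.0–54.9% ✗
length: length 20, outside 18–19 ✗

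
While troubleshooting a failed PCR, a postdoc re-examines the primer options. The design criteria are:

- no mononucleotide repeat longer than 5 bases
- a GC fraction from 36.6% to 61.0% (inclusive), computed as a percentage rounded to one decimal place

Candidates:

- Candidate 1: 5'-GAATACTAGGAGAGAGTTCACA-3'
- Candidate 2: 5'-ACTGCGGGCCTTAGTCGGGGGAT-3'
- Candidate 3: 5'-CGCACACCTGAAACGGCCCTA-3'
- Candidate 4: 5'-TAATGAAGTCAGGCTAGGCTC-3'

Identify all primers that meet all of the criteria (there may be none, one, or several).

Candidate 1 (22 nt, A=9 T=4 G=6 C=3): longest run = 2 ✓; GC 9/22 = 40.9% ✓ — passes.
Candidate 2 (23 nt, A=3 T=5 G=10 C=5): longest run = 5 ✓; GC 15/23 = 65.2%, outside 36.6–61.0% ✗ — fails.
Candidate 3 (21 nt, A=6 T=2 G=4 C=9): longest run = 3 ✓; GC 13/21 = 61.9%, outside 36.6–61.0% ✗ — fails.
Candidate 4 (21 nt, A=6 T=5 G=6 C=4): longest run = 2 ✓; GC 10/21 = 47.6% ✓ — passes.

Candidate 1 and Candidate 4.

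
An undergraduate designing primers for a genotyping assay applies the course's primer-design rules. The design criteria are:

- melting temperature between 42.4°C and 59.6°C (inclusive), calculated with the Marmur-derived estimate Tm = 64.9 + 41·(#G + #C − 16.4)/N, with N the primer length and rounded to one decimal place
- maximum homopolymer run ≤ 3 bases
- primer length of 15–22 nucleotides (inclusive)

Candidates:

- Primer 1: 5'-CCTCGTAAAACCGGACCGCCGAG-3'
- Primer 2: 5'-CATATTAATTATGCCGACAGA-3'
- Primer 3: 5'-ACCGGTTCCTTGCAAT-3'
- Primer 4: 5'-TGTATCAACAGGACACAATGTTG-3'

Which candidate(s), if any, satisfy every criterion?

Primer 1 (23 nt, A=6 T=2 G=6 C=9): Tm = 64.9 + 41·(15 − 16.4)/23 = 62.4°C, outside 42.4–59.6°C ✗; longest run = 4, exceeds 3 ✗; length 23, outside 15–22 ✗ — fails.
Primer 2 (21 nt, A=8 T=6 G=3 C=4): Tm = 64.9 + 41·(7 − 16.4)/21 = 46.5°C ✓; longest run = 2 ✓; length 21 ✓ — passes.
Primer 3 (16 nt, A=3 T=5 G=3 C=5): Tm = 64.9 + 41·(8 − 16.4)/16 = 43.4°C ✓; longest run = 2 ✓; length 16 ✓ — passes.
Primer 4 (23 nt, A=8 T=6 G=5 C=4): Tm = 64.9 + 41·(9 − 16.4)/23 = 51.7°C ✓; longest run = 2 ✓; length 23, outside 15–22 ✗ — fails.

Primer 2 and Primer 3.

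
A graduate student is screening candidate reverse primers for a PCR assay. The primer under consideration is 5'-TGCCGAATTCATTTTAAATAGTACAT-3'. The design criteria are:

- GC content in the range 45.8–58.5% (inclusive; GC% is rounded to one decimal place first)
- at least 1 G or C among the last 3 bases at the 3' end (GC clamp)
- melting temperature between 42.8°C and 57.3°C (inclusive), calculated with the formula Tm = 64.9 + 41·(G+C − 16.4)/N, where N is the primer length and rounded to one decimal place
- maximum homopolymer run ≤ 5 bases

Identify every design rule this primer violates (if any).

Fails: GC content.

Base counts: A=9, T=10, G=3, C=4 (length 26).
GC content: GC 7/26 = 26.9%, outside 45.8–58.5% ✗
GC clamp: 3' end CAT has 1 G/C ✓
Tm: Tm = 64.9 + 41·(7 − 16.4)/26 = 50.1°C ✓
homopolymer run: longest run = 4 ✓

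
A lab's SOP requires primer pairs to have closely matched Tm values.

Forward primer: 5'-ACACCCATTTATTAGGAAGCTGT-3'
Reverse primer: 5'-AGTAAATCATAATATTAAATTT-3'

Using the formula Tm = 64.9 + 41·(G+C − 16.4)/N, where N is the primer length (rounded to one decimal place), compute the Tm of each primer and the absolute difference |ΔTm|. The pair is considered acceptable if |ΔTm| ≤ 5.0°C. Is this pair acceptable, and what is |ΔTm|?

|ΔTm| = 13.6°C; the pair is not acceptable.

Forward: G+C = 9, N = 23 → Tm = 64.9 + 41·(9 − 16.4)/23 = 51.7°C.
Reverse: G+C = 2, N = 22 → Tm = 64.9 + 41·(2 − 16.4)/22 = 38.1°C.
|ΔTm| = |51.7 − 38.1| = 13.6°C, > 5.0°C.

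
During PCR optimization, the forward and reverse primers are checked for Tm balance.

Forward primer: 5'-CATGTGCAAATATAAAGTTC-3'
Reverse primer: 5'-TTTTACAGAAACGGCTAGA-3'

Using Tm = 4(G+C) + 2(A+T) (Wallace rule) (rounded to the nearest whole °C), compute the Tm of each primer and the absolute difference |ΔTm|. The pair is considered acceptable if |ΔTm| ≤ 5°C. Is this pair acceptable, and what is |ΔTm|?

|ΔTm| = 0°C; the pair is acceptable.

Forward: A=8 T=6 G=3 C=3 → Tm = 2·14 + 4·6 = 52°C.
Reverse: A=7 T=5 G=4 C=3 → Tm = 2·12 + 4·7 = 52°C.
|ΔTm| = |52 − 52| = 0°C, ≤ 5°C.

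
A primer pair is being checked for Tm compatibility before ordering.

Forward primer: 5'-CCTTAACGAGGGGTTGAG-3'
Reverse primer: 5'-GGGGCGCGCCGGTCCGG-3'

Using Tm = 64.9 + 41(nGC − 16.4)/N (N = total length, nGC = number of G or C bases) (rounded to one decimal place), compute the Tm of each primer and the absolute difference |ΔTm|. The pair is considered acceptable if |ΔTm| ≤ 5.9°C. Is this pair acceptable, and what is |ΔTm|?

Forward: G+C = 10, N = 18 → Tm = 64.9 + 41·(10 − 16.4)/18 = 50.3°C.
Reverse: G+C = 16, N = 17 → Tm = 64.9 + 41·(16 − 16.4)/17 = 63.9°C.
|ΔTm| = |50.3 − 63.9| = 13.6°C, > 5.9°C.

|ΔTm| = 13.6°C; the pair is not acceptable.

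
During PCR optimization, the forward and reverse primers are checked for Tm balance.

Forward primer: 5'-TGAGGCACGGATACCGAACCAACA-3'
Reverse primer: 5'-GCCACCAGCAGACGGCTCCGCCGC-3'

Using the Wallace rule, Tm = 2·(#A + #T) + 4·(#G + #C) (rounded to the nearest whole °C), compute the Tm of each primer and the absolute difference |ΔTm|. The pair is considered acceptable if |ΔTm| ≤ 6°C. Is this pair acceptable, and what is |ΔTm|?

|ΔTm| = 12°C; the pair is not acceptable.

Forward: A=9 T=2 G=6 C=7 → Tm = 2·11 + 4·13 = 74°C.
Reverse: A=4 T=1 G=7 C=12 → Tm = 2·5 + 4·19 = 86°C.
|ΔTm| = |74 − 86| = 12°C, > 6°C.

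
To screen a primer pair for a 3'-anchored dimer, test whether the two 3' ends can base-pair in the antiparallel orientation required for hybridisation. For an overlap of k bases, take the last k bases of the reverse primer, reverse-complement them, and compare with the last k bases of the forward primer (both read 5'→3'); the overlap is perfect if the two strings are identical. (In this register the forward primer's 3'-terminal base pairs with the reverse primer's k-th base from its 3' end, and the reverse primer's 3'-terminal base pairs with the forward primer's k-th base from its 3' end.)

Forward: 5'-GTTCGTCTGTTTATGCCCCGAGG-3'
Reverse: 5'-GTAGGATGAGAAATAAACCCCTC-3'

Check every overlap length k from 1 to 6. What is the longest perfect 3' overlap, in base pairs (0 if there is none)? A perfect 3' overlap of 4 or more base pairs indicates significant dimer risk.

Longest perfect overlap: 4 complementary base pairs; significant dimer risk (threshold 4).

Last 6 bases (5'→3') — forward …CCGAGG, reverse …CCCCTC.
Reverse complement of the reverse primer's last 6 bases: GAGGGG; its first k bases are the reverse complement of the reverse primer's last k bases, so a perfect k-base overlap needs the forward primer's last k bases to equal them.
Comparing (forward last k vs required): k=1: G vs G ✓; k=2: GG vs GA ✗; k=3: AGG vs GAG ✗; k=4: GAGG vs GAGG ✓; k=5: CGAGG vs GAGGG ✗; k=6: CCGAGG vs GAGGGG ✗.
Perfect overlaps at k = 1, 4; the largest is 4.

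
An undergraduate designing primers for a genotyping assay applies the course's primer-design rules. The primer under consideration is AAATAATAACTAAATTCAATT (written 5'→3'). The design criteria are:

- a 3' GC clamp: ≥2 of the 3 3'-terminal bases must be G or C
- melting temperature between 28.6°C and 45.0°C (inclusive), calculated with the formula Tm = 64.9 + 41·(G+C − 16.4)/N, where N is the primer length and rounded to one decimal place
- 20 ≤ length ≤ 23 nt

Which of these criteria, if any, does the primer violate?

Base counts: A=12, T=7, G=0, C=2 (length 21).
GC clamp: 3' end ATT has 0 G/C, need ≥2 ✗
Tm: Tm = 64.9 + 41·(2 − 16.4)/21 = 36.8°C ✓
length: length 21 ✓

Fails: GC clamp.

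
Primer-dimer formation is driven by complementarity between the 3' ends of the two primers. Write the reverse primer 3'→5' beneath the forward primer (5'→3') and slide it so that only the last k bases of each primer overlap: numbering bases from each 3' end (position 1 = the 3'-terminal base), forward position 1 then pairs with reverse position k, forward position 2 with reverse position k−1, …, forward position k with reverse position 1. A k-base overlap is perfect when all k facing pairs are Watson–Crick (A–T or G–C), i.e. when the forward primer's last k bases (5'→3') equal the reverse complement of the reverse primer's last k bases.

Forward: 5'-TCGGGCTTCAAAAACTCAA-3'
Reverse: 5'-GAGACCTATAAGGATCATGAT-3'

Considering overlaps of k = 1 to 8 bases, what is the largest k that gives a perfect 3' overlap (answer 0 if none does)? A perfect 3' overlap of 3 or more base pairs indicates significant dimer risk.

Longest perfect overlap: 1 complementary base pair; below the dimer-risk threshold (threshold 3).

Last 8 bases (5'→3') — forward …AAACTCAA, reverse …ATCATGAT.
Reverse complement of the reverse primer's last 8 bases: ATCATGAT; its first k bases are the reverse complement of the reverse primer's last k bases, so a perfect k-base overlap needs the forward primer's last k bases to equal them.
Comparing (forward last k vs required): k=1: A vs A ✓; k=2: AA vs AT ✗; k=3: CAA vs ATC ✗; k=4: TCAA vs ATCA ✗; k=5: CTCAA vs ATCAT ✗; k=6: ACTCAA vs ATCATG ✗; k=7: AACTCAA vs ATCATGA ✗; k=8: AAACTCAA vs ATCATGAT ✗.
Only k = 1 is perfect, so the longest perfect 3' overlap is 1.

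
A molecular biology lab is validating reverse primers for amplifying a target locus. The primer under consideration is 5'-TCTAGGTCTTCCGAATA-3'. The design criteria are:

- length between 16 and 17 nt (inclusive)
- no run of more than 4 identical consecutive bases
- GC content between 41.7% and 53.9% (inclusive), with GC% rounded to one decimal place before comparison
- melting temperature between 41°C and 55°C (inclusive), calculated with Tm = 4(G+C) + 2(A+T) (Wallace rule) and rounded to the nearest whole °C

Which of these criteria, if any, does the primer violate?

Base counts: A=4, T=6, G=3, C=4 (length 17).
length: length 17 ✓
homopolymer run: longest run = 2 ✓
GC content: GC 7/17 = 41.2%, outside 41.7–53.9% ✗
Tm: Tm = 2·10 + 4·7 = 48°C ✓

Fails: GC content.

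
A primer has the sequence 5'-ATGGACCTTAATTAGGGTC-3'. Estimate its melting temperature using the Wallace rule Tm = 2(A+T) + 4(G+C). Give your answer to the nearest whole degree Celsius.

54°C

Base counts: A=5, T=6, G=5, C=3 (length 19).
Tm = 2·(5+6) + 4·(5+3) = 2·11 + 4·8 = 22 + 32 = 54°C.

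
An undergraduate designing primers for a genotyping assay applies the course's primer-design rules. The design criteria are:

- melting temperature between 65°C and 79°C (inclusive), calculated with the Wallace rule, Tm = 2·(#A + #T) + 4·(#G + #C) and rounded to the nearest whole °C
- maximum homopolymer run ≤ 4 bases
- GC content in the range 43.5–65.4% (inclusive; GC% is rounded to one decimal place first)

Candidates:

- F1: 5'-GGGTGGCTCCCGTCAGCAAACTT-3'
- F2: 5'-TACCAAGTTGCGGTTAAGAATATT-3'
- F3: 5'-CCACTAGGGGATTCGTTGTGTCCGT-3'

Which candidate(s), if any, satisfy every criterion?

F1 (23 nt, A=4 T=5 G=7 C=7): Tm = 2·9 + 4·14 = 74°C ✓; longest run = 3 ✓; GC 14/23 = 60.9% ✓ — passes.
F2 (24 nt, A=8 T=8 G=5 C=3): Tm = 2·16 + 4·8 = 64°C, outside 65–79°C ✗; longest run = 2 ✓; GC 8/24 = 33.3%, outside 43.5–65.4% ✗ — fails.
F3 (25 nt, A=3 T=8 G=8 C=6): Tm = 2·11 + 4·14 = 78°C ✓; longest run = 4 ✓; GC 14/25 = 56.0% ✓ — passes.

F1 and F3.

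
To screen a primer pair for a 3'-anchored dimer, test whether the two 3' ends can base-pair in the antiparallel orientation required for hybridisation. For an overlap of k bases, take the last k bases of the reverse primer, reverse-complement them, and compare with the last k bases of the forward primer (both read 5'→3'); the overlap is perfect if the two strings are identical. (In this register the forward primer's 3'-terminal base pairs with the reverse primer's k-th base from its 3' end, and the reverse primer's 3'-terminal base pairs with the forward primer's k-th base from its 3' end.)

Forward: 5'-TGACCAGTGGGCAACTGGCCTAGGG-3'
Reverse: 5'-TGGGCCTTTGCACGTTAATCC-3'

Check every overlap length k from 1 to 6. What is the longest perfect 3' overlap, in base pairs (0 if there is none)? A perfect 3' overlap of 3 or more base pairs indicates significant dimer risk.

Longest perfect overlap: 2 complementary base pairs; below the dimer-risk threshold (threshold 3).

Last 6 bases (5'→3') — forward …CTAGGG, reverse …TAATCC.
Reverse complement of the reverse primer's last 6 bases: GGATTA; its first k bases are the reverse complement of the reverse primer's last k bases, so a perfect k-base overlap needs the forward primer's last k bases to equal them.
Comparing (forward last k vs required): k=1: G vs G ✓; k=2: GG vs GG ✓; k=3: GGG vs GGA ✗; k=4: AGGG vs GGAT ✗; k=5: TAGGG vs GGATT ✗; k=6: CTAGGG vs GGATTA ✗.
Perfect overlaps at k = 1, 2; the largest is 2.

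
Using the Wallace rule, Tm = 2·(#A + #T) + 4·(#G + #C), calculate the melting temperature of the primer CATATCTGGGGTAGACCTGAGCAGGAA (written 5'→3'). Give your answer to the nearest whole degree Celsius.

Base counts: A=8, T=5, G=9, C=5 (length 27).
Tm = 2·(8+5) + 4·(9+5) = 2·13 + 4·14 = 26 + 56 = 82°C.

82°C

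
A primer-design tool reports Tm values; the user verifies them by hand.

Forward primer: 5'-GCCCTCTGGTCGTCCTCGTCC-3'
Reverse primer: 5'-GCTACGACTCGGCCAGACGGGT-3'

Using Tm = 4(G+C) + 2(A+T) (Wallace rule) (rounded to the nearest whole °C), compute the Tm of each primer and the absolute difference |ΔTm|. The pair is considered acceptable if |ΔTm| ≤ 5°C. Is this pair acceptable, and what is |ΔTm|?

Forward: A=0 T=6 G=5 C=10 → Tm = 2·6 + 4·15 = 72°C.
Reverse: A=4 T=3 G=8 C=7 → Tm = 2·7 + 4·15 = 74°C.
|ΔTm| = |72 − 74| = 2°C, ≤ 5°C.

|ΔTm| = 2°C; the pair is acceptable.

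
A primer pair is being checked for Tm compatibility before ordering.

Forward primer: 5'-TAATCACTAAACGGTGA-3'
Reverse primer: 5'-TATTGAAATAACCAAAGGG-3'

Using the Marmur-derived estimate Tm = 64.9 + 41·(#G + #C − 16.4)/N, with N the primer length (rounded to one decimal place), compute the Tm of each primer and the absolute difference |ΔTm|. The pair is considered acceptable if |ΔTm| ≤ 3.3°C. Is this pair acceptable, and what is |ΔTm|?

Forward: G+C = 6, N = 17 → Tm = 64.9 + 41·(6 − 16.4)/17 = 39.8°C.
Reverse: G+C = 6, N = 19 → Tm = 64.9 + 41·(6 − 16.4)/19 = 42.5°C.
|ΔTm| = |39.8 − 42.5| = 2.7°C, ≤ 3.3°C.

|ΔTm| = 2.7°C; the pair is acceptable.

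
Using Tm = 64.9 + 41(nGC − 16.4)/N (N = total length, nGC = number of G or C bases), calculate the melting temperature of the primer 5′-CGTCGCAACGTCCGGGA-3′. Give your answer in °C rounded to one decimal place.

Base counts: A=3, T=2, G=6, C=6; G+C = 12, N = 17.
Tm = 64.9 + 41·(12 − 16.4)/17 = 64.9 + -180.40/17 = 54.3°C.

54.3°C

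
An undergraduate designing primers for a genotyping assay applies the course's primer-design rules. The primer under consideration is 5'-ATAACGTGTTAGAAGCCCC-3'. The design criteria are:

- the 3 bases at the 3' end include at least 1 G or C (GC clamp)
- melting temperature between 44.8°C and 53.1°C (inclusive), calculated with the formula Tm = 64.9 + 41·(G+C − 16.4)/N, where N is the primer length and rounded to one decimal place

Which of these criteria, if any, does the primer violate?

Base counts: A=6, T=4, G=4, C=5 (length 19).
GC clamp: 3' end CCC has 3 G/C ✓
Tm: Tm = 64.9 + 41·(9 − 16.4)/19 = 48.9°C ✓

Meets all criteria.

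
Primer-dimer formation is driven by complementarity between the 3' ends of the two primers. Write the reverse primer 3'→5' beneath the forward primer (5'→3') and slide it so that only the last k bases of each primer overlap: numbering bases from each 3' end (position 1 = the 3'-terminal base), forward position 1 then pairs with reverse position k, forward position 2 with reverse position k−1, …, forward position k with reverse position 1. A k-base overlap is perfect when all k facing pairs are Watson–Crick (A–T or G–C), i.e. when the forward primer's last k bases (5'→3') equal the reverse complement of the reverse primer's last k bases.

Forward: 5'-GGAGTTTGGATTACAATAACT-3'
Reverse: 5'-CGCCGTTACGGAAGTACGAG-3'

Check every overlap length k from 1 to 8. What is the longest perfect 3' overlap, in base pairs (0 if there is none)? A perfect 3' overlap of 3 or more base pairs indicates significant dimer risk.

Longest perfect overlap: 2 complementary base pairs; below the dimer-risk threshold (threshold 3).

Last 8 bases (5'→3') — forward …CAATAACT, reverse …AGTACGAG.
Reverse complement of the reverse primer's last 8 bases: CTCGTACT; its first k bases are the reverse complement of the reverse primer's last k bases, so a perfect k-base overlap needs the forward primer's last k bases to equal them.
Comparing (forward last k vs required): k=1: T vs C ✗; k=2: CT vs CT ✓; k=3: ACT vs CTC ✗; k=4: AACT vs CTCG ✗; k=5: TAACT vs CTCGT ✗; k=6: ATAACT vs CTCGTA ✗; k=7: AATAACT vs CTCGTAC ✗; k=8: CAATAACT vs CTCGTACT ✗.
Only k = 2 is perfect, so the longest perfect 3' overlap is 2.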